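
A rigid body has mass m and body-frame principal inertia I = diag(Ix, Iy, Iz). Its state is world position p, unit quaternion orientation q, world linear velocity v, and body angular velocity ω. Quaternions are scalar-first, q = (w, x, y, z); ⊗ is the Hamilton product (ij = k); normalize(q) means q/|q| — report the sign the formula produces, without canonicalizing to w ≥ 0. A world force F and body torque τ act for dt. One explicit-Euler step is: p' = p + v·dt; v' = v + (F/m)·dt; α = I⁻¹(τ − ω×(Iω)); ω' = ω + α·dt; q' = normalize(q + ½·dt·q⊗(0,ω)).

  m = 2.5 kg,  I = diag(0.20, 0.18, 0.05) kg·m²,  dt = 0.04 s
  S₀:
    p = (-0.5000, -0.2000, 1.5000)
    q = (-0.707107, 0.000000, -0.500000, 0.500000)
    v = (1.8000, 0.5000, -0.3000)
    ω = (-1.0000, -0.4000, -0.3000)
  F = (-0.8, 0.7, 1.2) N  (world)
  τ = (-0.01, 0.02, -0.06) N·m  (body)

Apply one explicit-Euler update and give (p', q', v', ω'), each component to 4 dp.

precession coupling ω×(Iω) = (-0.0156, 0.0450, -0.0080)
(τ − ω×Iω)/I = (0.0280, -0.1389, -1.0400)
ω' = ω + α·dt = (-0.9989, -0.4056, -0.3416)
2q̇ = q⊗(0,ω) = (-0.0500000, 1.0571070, -0.2171572, -0.2878679)
q' = normalize(q + ½dt·q⊗(0,ω)) = (-0.7079, 0.0211, -0.5042, 0.4941)
a = (-0.3200, 0.2800, 0.4800)
p + v·dt = (-0.4280, -0.1800, 1.4880)
v' = v + a·dt = (1.7872, 0.5112, -0.2808)

p' = (-0.4280, -0.1800, 1.4880)
q' = (-0.7079, 0.0211, -0.5042, 0.4941)
v' = (1.7872, 0.5112, -0.2808)
ω' = (-0.9989, -0.4056, -0.3416)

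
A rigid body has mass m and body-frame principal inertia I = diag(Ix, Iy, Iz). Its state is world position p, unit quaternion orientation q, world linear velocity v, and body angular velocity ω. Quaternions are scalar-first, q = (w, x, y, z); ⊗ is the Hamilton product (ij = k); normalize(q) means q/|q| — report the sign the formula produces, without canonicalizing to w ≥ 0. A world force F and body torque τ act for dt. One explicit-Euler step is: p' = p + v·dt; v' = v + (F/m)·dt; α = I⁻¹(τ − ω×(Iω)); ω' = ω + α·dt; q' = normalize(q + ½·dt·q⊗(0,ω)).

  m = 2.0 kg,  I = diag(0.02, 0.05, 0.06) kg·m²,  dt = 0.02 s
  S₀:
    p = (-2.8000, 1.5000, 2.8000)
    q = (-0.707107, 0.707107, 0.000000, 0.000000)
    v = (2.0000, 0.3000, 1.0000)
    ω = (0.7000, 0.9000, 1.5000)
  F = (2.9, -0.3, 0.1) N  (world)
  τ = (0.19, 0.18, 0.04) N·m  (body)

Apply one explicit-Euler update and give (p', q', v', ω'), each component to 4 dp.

α = I⁻¹(τ − ω×Iω) = (8.8250, 4.4400, 0.3517)
ω + α·dt = (0.8765, 0.9888, 1.5070)
2q̇ = q⊗(0,ω) = (-0.4949749, -0.4949749, -1.6970568, -0.4242642)
updated quaternion q' = (-0.7119, 0.7020, -0.0170, -0.0042)
linear accel F/m = (1.4500, -0.1500, 0.0500)
p' = p + v·dt = (-2.7600, 1.5060, 2.8200)
v + (F/m)dt = (2.0290, 0.2970, 1.0010)

p' = (-2.7600, 1.5060, 2.8200)
q' = (-0.7119, 0.7020, -0.0170, -0.0042)
v' = (2.0290, 0.2970, 1.0010)
ω' = (0.8765, 0.9888, 1.5070)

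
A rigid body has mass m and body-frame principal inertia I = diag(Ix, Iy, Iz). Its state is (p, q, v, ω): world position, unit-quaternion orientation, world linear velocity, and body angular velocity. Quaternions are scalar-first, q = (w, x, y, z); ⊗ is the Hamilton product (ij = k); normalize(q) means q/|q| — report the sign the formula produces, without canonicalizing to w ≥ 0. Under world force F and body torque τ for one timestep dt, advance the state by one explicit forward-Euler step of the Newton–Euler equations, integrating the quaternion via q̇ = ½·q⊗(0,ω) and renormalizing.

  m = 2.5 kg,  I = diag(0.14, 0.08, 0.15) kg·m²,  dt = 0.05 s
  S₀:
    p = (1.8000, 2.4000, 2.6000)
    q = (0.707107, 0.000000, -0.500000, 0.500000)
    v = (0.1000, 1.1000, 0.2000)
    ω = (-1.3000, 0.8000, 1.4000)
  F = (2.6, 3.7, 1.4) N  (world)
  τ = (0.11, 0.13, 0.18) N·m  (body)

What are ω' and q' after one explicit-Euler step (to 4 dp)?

ω' = (-1.2887, 0.8699, 1.4392)
q' = (0.6987, -0.0504, -0.5014, 0.5078)

α = I⁻¹(τ − ω×Iω) = (0.2257, 1.3975, 0.7840)
new body rate ω' = (-1.2887, 0.8699, 1.4392)
Hamilton product q⊗(0,ω) = (-0.3000000, -2.0192391, -0.0843144, 0.3399498)
q + ½dt·q⊗(0,ω), renormalized = (0.6987, -0.0504, -0.5014, 0.5078)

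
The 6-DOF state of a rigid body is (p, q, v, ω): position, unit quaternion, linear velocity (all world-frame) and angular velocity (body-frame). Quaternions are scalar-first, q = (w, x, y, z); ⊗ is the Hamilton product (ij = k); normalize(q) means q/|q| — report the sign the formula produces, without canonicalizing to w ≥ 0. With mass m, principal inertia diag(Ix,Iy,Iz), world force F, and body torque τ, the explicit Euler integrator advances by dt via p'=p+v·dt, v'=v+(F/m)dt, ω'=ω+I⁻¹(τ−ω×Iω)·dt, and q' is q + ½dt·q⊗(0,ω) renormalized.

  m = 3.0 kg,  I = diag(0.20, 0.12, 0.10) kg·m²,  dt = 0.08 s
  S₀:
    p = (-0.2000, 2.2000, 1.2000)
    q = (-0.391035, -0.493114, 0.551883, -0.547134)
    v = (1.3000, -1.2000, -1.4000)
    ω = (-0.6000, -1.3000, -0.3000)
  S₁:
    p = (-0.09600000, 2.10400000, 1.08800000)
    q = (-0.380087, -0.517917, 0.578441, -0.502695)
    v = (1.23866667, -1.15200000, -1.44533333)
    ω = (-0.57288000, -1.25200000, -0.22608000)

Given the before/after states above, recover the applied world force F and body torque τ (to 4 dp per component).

Δω = ω₁−ω₀ = (0.02712000, 0.04800000, 0.07392000)
I·α + gyro = (0.0600, 0.0900, 0.0300)
v₁ − v₀ = (-0.06133333, 0.04800000, -0.04533333)
m·(v₁−v₀)/dt = (-2.3000, 1.8000, -1.7000)

F = (-2.3000, 1.8000, -1.7000)
τ = (0.0600, 0.0900, 0.0300)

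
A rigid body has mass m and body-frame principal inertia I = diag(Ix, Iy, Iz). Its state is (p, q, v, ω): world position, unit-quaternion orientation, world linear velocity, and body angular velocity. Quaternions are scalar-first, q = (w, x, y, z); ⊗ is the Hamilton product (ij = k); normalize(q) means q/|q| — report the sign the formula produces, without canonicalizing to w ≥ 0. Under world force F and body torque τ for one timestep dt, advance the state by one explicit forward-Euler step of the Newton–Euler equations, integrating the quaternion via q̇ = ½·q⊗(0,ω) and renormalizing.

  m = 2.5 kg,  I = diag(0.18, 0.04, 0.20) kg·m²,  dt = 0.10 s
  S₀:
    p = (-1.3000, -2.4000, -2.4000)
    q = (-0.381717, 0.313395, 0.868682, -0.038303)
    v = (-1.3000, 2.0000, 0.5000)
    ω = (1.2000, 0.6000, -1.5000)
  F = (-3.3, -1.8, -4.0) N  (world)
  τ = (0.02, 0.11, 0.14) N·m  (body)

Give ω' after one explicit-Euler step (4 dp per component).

ω' = (1.2911, 0.7850, -1.3796)

angular accel α = (0.9111, 1.8500, 1.2040)
ω + α·dt = (1.2911, 0.7850, -1.3796)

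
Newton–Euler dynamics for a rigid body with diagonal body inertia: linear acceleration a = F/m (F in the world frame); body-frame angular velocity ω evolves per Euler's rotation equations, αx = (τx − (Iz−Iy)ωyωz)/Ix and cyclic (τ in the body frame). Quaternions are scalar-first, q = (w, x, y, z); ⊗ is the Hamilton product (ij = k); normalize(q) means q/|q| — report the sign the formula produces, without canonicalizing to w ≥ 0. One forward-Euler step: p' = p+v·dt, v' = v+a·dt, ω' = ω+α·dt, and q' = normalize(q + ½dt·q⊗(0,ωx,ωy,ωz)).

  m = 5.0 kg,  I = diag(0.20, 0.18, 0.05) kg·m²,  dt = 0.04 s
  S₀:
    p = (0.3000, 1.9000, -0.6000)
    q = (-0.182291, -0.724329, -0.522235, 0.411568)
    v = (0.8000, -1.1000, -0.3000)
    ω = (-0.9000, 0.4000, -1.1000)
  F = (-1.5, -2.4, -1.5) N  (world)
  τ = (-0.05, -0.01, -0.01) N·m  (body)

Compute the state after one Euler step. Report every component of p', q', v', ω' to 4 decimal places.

gyro term ω×Iω = (0.0572, 0.1485, 0.0072)
α = I⁻¹(τ − ω×Iω) = (-0.5360, -0.8806, -0.3440)
new body rate ω' = (-0.9214, 0.3648, -1.1138)
2q̇ = q⊗(0,ω) = (0.0097227, 0.5738932, -1.2400895, -0.5592230)
q + ½dt·q⊗(0,ω), renormalized = (-0.1820, -0.7125, -0.5468, 0.4002)
a = (-0.3000, -0.4800, -0.3000)
p' = p + v·dt = (0.3320, 1.8560, -0.6120)
v' = v + a·dt = (0.7880, -1.1192, -0.3120)

p' = (0.3320, 1.8560, -0.6120)
q' = (-0.1820, -0.7125, -0.5468, 0.4002)
v' = (0.7880, -1.1192, -0.3120)
ω' = (-0.9214, 0.3648, -1.1138)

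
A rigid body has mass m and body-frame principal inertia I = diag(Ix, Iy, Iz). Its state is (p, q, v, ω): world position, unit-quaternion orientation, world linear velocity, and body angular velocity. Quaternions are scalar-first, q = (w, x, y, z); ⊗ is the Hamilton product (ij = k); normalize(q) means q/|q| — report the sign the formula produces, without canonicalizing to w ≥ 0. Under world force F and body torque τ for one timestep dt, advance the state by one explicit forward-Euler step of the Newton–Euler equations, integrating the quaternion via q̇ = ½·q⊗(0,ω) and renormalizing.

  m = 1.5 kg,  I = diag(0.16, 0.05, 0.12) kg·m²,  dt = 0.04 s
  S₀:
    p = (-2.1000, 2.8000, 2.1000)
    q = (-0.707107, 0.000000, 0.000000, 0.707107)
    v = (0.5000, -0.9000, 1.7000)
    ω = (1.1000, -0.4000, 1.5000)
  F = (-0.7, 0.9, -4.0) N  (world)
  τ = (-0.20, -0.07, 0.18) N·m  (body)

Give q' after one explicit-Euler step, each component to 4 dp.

q' = (-0.7278, -0.0099, 0.0212, 0.6854)

2q̇ = q⊗(0,ω) = (-1.0606605, -0.4949749, 1.0606605, -1.0606605)
q + ½dt·q⊗(0,ω), renormalized = (-0.7278, -0.0099, 0.0212, 0.6854)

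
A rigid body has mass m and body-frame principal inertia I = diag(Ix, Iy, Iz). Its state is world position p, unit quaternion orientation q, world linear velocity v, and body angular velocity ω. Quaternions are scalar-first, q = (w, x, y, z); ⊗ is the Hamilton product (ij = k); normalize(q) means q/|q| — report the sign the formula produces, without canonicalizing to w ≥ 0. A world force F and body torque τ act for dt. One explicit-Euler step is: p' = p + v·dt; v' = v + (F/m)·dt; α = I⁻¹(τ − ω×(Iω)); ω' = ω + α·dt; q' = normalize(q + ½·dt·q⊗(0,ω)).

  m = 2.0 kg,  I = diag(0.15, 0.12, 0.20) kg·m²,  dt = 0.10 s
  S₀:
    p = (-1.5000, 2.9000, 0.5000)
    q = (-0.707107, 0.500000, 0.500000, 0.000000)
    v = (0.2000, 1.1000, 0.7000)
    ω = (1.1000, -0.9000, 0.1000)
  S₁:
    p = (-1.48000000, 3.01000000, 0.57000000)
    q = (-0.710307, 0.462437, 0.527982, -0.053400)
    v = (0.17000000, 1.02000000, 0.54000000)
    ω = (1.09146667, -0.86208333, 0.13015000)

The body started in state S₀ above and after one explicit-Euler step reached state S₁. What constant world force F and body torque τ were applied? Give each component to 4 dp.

F = (-0.6000, -1.6000, -3.2000)
τ = (-0.0200, 0.0400, 0.0900)

velocity change Δv = (-0.03000000, -0.08000000, -0.16000000)
applied force F = (-0.6000, -1.6000, -3.2000)
Δω = ω₁−ω₀ = (-0.00853333, 0.03791667, 0.03015000)
gyro term ω₀×Iω₀ = (-0.0072, -0.0055, 0.0297)
I·α + gyro = (-0.0200, 0.0400, 0.0900)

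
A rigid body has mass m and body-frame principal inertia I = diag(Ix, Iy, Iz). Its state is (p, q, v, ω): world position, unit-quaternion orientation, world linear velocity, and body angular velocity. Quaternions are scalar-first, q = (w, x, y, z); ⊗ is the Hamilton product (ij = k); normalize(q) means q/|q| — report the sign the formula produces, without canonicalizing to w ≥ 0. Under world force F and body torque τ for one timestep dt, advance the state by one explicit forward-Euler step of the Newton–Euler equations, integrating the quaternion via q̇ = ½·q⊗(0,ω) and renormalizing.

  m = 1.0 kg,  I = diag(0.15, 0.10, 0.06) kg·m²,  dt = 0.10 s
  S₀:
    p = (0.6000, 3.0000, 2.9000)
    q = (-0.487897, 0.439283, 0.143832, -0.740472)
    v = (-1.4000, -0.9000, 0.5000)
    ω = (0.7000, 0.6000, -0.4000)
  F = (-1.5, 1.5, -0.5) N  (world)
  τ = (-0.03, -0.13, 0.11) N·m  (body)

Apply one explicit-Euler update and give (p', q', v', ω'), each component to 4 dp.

p' = (0.4600, 2.9100, 2.9500)
q' = (-0.5217, 0.4410, 0.1119, -0.7217)
v' = (-1.5500, -0.7500, 0.4500)
ω' = (0.6736, 0.4952, -0.1817)

precession coupling ω×(Iω) = (0.0096, -0.0252, -0.0210)
(τ − ω×Iω)/I = (-0.2640, -1.0480, 2.1833)
ω + α·dt = (0.6736, 0.4952, -0.1817)
Hamilton product q⊗(0,ω) = (-0.6899861, 0.0452225, -0.6353554, 0.3580462)
q' = normalize(q + ½dt·q⊗(0,ω)) = (-0.5217, 0.4410, 0.1119, -0.7217)
a = (-1.5000, 1.5000, -0.5000)
new position p' = (0.4600, 2.9100, 2.9500)
v + (F/m)dt = (-1.5500, -0.7500, 0.4500)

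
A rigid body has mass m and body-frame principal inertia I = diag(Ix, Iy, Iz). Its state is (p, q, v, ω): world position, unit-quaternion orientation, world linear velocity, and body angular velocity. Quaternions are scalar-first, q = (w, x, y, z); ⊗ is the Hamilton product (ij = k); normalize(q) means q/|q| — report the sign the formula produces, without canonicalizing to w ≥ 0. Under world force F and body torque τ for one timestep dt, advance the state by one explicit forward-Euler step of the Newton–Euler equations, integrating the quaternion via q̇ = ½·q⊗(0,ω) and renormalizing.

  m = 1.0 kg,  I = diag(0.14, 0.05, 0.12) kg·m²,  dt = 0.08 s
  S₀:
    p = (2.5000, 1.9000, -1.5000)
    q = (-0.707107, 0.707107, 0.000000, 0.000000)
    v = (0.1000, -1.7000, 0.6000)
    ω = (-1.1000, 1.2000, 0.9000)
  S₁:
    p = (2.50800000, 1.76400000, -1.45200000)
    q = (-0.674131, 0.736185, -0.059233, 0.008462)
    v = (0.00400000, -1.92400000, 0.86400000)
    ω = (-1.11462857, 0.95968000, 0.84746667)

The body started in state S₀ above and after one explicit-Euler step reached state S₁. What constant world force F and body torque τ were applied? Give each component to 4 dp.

velocity change Δv = (-0.09600000, -0.22400000, 0.26400000)
F = m·Δv/dt = (-1.2000, -2.8000, 3.3000)
ω₁ − ω₀ = (-0.01462857, -0.24032000, -0.05253333)
applied torque τ = (0.0500, -0.1700, 0.0400)

F = (-1.2000, -2.8000, 3.3000)
τ = (0.0500, -0.1700, 0.0400)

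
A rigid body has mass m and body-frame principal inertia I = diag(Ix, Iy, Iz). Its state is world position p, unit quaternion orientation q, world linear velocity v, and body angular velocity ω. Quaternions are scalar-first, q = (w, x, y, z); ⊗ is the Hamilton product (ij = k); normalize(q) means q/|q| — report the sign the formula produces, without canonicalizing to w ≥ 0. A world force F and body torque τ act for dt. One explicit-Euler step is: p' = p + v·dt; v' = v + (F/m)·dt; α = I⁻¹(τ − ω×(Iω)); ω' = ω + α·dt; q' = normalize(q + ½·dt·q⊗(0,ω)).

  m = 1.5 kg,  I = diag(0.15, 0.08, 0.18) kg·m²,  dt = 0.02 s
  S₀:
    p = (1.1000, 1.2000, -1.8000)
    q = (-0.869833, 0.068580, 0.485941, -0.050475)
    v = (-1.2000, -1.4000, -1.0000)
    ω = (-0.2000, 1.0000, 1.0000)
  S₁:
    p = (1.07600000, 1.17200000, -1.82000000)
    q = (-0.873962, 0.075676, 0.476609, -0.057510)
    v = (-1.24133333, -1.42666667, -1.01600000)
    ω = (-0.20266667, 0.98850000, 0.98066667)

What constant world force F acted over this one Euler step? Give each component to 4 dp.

v₁ − v₀ = (-0.04133333, -0.02666667, -0.01600000)
applied force F = (-3.1000, -2.0000, -1.2000)

F = (-3.1000, -2.0000, -1.2000)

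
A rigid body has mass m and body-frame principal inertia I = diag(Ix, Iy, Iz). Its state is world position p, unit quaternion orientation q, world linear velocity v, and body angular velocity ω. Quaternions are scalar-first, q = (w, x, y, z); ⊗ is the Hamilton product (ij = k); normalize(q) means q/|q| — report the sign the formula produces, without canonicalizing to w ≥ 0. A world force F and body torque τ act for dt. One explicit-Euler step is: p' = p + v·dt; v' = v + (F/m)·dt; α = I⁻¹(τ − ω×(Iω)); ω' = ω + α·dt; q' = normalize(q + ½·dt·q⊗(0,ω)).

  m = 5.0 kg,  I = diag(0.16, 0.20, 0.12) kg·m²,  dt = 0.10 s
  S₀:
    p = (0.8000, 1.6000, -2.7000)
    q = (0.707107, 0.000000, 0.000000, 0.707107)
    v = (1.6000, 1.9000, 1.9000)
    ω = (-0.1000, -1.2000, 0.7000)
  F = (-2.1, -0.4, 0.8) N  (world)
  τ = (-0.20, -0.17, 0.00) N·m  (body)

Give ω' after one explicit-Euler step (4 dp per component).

ω' = (-0.2670, -1.2836, 0.6960)

precession coupling ω×(Iω) = (0.0672, -0.0028, 0.0048)
(τ − ω×Iω)/I = (-1.6700, -0.8360, -0.0400)
new body rate ω' = (-0.2670, -1.2836, 0.6960)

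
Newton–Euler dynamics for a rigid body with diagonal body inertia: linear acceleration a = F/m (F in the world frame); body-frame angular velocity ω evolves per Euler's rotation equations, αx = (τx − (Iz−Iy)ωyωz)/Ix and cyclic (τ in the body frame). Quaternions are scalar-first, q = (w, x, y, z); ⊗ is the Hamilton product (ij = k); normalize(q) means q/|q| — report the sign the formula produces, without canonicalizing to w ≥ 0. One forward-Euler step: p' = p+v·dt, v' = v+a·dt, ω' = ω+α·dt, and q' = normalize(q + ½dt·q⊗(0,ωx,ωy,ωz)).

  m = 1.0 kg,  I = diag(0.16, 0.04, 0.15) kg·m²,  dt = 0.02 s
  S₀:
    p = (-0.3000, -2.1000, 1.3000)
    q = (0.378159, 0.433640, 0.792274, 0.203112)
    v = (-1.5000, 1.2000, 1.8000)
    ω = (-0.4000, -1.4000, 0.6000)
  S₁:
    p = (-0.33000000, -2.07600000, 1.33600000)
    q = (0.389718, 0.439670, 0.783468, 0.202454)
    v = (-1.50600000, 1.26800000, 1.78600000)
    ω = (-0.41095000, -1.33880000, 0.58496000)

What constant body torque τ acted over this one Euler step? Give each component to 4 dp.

τ = (-0.1800, 0.1200, -0.1800)

Δω = ω₁−ω₀ = (-0.01095000, 0.06120000, -0.01504000)
gyro term ω₀×Iω₀ = (-0.0924, -0.0024, -0.0672)
applied torque τ = (-0.1800, 0.1200, -0.1800)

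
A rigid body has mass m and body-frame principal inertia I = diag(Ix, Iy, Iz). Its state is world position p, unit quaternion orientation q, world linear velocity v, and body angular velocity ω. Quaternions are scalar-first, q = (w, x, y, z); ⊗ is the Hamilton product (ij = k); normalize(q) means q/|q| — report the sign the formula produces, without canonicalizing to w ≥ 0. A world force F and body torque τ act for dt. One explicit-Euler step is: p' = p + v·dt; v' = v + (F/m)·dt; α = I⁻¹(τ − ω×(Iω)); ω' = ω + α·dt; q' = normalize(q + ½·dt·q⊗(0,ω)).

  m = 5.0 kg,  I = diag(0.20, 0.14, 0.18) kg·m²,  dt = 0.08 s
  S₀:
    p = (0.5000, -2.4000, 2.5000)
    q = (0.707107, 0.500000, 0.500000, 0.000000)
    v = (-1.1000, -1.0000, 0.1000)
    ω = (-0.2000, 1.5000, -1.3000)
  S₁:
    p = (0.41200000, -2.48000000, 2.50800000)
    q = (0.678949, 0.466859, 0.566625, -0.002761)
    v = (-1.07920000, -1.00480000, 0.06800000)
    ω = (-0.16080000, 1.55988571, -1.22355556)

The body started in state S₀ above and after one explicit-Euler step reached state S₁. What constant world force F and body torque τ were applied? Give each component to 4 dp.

Δv = v₁−v₀ = (0.02080000, -0.00480000, -0.03200000)
F = m·Δv/dt = (1.3000, -0.3000, -2.0000)
Δω = ω₁−ω₀ = (0.03920000, 0.05988571, 0.07644444)
precession coupling = (-0.0780, 0.0052, 0.0180)
τ = I·(Δω/dt) + ω₀×(Iω₀) = (0.0200, 0.1100, 0.1900)

F = (1.3000, -0.3000, -2.0000)
τ = (0.0200, 0.1100, 0.1900)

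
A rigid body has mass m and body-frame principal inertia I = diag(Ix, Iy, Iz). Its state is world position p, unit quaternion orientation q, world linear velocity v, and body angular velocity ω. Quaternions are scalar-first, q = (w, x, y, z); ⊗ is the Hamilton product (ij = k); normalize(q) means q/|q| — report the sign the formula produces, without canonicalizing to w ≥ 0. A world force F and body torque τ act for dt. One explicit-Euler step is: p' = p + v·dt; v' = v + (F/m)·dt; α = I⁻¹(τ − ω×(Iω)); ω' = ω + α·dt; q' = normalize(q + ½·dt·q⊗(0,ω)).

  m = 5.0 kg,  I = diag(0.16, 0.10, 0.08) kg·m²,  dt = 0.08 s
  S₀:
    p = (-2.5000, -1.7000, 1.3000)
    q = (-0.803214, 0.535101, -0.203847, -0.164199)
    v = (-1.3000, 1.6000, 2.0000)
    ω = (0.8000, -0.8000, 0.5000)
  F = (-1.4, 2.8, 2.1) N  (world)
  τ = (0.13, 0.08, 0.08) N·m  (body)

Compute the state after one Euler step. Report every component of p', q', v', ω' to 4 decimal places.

a = (-0.2800, 0.5600, 0.4200)
new position p' = (-2.6040, -1.5720, 1.4600)
new velocity v' = (-1.3224, 1.6448, 2.0336)
gyro term ω×Iω = (0.0080, 0.0320, 0.0384)
(τ − ω×Iω)/I = (0.7625, 0.4800, 0.5200)
ω' = ω + α·dt = (0.8610, -0.7616, 0.5416)
2q̇ = q⊗(0,ω) = (-0.5090589, -0.8758539, 0.2436615, -0.6666102)
updated quaternion q' = (-0.8226, 0.4995, -0.1939, -0.1906)

p' = (-2.6040, -1.5720, 1.4600)
q' = (-0.8226, 0.4995, -0.1939, -0.1906)
v' = (-1.3224, 1.6448, 2.0336)
ω' = (0.8610, -0.7616, 0.5416)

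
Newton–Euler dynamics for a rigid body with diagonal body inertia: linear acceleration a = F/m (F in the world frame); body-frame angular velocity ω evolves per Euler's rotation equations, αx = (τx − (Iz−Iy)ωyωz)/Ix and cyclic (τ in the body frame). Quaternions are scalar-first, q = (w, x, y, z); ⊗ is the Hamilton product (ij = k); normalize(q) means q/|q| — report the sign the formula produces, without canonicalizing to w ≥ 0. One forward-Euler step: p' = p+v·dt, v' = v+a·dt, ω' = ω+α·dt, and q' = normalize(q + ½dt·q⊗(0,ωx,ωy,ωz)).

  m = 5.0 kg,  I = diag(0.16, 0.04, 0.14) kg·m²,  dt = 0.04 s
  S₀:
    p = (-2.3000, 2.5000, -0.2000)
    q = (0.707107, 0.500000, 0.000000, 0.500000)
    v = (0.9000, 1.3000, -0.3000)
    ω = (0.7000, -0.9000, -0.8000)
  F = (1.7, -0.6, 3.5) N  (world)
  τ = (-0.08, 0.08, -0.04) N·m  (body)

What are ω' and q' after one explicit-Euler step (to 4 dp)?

gyro term ω×Iω = (0.0720, -0.0112, 0.0756)
α = I⁻¹(τ − ω×Iω) = (-0.9500, 2.2800, -0.8257)
ω' = ω + α·dt = (0.6620, -0.8088, -0.8330)
q⊗(0,ω) = (0.0500000, 0.9449749, 0.1136037, -1.0156856)
q' = normalize(q + ½dt·q⊗(0,ω)) = (0.7078, 0.5187, 0.0023, 0.4795)

ω' = (0.6620, -0.8088, -0.8330)
q' = (0.7078, 0.5187, 0.0023, 0.4795)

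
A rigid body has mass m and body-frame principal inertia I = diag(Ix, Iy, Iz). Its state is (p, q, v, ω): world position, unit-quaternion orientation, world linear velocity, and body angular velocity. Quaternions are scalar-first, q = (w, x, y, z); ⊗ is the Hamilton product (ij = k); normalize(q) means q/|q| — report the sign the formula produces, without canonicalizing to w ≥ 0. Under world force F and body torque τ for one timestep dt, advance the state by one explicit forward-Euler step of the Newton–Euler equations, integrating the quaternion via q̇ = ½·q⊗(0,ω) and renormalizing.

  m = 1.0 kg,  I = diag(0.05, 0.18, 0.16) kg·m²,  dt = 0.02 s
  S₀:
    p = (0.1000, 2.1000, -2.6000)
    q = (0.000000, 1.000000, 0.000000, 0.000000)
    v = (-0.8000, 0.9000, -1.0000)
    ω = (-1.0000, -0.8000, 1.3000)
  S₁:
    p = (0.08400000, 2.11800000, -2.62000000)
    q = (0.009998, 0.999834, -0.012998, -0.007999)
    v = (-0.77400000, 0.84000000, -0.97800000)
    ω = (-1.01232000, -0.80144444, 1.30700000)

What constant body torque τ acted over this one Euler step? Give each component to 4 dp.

rate change Δω = (-0.01232000, -0.00144444, 0.00700000)
τ = I·(Δω/dt) + ω₀×(Iω₀) = (-0.0100, 0.1300, 0.1600)

τ = (-0.0100, 0.1300, 0.1600)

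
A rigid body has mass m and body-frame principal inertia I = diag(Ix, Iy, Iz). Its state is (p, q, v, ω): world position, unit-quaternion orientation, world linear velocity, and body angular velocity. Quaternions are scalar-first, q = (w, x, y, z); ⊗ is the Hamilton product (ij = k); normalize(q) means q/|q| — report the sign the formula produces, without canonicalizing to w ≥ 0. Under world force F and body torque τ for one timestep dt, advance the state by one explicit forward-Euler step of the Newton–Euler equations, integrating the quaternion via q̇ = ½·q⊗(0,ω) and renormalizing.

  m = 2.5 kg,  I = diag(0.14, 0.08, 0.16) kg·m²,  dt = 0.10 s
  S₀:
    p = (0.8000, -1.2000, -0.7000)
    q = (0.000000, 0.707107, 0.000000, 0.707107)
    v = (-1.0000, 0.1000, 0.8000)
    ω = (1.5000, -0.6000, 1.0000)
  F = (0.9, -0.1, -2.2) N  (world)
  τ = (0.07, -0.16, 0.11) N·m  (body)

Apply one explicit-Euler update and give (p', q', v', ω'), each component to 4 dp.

α = I⁻¹(τ − ω×Iω) = (0.8429, -1.6250, 0.3500)
ω + α·dt = (1.5843, -0.7625, 1.0350)
2q̇ = q⊗(0,ω) = (-1.7677675, 0.4242642, 0.3535535, -0.4242642)
q' = normalize(q + ½dt·q⊗(0,ω)) = (-0.0880, 0.7251, 0.0176, 0.6828)
p + v·dt = (0.7000, -1.1900, -0.6200)
v' = v + a·dt = (-0.9640, 0.0960, 0.7120)

p' = (0.7000, -1.1900, -0.6200)
q' = (-0.0880, 0.7251, 0.0176, 0.6828)
v' = (-0.9640, 0.0960, 0.7120)
ω' = (1.5843, -0.7625, 1.0350)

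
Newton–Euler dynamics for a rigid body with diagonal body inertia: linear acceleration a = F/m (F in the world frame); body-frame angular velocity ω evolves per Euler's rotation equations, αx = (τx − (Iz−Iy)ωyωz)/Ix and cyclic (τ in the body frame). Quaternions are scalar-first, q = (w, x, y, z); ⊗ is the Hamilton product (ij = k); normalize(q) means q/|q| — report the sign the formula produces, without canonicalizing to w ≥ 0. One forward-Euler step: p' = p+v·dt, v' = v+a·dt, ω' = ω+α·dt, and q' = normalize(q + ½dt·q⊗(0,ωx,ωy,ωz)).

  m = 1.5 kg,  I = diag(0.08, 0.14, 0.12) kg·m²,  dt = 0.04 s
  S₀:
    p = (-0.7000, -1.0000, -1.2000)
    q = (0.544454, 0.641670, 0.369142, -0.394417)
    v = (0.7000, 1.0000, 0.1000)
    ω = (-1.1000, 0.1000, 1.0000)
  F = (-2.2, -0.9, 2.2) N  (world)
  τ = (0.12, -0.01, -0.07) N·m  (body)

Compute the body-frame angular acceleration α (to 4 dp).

precession coupling ω×(Iω) = (-0.0020, 0.0440, -0.0066)
(τ − ω×Iω)/I = (1.5250, -0.3857, -0.5283)

α = (1.5250, -0.3857, -0.5283)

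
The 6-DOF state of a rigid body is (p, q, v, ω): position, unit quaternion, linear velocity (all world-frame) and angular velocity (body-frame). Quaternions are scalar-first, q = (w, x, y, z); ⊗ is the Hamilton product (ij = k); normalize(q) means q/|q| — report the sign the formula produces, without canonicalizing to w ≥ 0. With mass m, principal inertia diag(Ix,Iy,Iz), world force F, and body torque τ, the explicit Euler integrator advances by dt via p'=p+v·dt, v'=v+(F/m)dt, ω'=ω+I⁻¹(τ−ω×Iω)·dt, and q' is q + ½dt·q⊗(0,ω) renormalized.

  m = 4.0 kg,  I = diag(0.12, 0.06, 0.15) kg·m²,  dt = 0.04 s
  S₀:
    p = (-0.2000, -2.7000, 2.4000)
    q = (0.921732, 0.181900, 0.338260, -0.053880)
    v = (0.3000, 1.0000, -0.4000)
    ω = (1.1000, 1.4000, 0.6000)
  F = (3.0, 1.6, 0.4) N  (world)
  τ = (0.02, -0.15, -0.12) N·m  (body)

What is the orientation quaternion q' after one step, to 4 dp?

q' = (0.9083, 0.2076, 0.3604, -0.0451)

Hamilton product q⊗(0,ω) = (-0.6413260, 1.2922932, 1.1220168, 0.4356132)
updated quaternion q' = (0.9083, 0.2076, 0.3604, -0.0451)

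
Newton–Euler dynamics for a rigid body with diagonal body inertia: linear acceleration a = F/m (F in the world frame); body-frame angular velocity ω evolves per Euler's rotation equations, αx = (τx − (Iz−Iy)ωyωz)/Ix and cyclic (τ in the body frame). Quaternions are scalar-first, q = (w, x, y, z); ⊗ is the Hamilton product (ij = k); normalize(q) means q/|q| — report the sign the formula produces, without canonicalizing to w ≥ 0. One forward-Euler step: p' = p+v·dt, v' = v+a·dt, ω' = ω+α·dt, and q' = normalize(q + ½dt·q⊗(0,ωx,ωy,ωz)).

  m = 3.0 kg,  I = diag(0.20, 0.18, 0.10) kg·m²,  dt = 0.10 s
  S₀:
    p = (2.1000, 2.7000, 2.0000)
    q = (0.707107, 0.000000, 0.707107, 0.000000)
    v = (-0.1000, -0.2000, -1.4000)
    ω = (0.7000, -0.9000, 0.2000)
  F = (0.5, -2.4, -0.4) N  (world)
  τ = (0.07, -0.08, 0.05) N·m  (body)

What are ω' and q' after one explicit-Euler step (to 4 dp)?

gyro term ω×Iω = (0.0144, 0.0140, 0.0126)
(τ − ω×Iω)/I = (0.2780, -0.5222, 0.3740)
new body rate ω' = (0.7278, -0.9522, 0.2374)
Hamilton product q⊗(0,ω) = (0.6363963, 0.6363963, -0.6363963, -0.3535535)
updated quaternion q' = (0.7377, 0.0318, 0.6742, -0.0176)

ω' = (0.7278, -0.9522, 0.2374)
q' = (0.7377, 0.0318, 0.6742, -0.0176)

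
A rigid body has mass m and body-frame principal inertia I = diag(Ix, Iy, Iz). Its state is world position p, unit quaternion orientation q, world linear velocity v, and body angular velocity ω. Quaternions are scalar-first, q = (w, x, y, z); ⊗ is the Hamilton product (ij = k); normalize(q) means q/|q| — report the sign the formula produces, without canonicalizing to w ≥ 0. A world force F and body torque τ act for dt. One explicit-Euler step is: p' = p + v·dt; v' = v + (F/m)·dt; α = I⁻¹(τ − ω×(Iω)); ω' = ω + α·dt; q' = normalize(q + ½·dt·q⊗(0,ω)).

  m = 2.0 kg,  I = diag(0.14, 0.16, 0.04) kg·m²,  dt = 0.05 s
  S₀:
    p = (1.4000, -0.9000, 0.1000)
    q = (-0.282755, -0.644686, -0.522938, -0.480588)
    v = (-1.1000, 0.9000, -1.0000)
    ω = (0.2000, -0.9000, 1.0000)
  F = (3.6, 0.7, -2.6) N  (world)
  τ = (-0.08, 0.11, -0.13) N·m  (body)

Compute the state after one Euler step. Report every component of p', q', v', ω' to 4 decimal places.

p' = (1.3450, -0.8550, 0.0500)
q' = (-0.2791, -0.6696, -0.5026, -0.4703)
v' = (-1.0100, 0.9175, -1.0650)
ω' = (0.1329, -0.8719, 0.8420)

precession coupling ω×(Iω) = (0.1080, 0.0200, -0.0036)
angular accel α = (-1.3429, 0.5625, -3.1600)
new body rate ω' = (0.1329, -0.8719, 0.8420)
q⊗(0,ω) = (0.1388810, -1.0120182, 0.8030479, 0.4020500)
q + ½dt·q⊗(0,ω), renormalized = (-0.2791, -0.6696, -0.5026, -0.4703)
p' = p + v·dt = (1.3450, -0.8550, 0.0500)
v + (F/m)dt = (-1.0100, 0.9175, -1.0650)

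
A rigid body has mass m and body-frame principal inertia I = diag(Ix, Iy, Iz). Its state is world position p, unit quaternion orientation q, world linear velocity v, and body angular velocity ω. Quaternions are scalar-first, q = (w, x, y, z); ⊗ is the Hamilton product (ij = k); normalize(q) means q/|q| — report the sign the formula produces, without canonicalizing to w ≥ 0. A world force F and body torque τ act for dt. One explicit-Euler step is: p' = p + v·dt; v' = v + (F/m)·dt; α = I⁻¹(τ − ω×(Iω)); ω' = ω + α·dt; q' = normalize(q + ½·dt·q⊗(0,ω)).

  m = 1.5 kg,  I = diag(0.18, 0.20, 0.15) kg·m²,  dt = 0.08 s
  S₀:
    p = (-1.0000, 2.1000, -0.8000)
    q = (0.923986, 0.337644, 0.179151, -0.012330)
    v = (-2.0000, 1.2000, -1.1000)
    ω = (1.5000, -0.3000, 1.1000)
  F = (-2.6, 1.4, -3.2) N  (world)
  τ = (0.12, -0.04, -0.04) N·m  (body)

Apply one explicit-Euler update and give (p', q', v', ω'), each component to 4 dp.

p + v·dt = (-1.1600, 2.1960, -0.8880)
new velocity v' = (-2.1387, 1.2747, -1.2707)
ω×(Iω) gyroscopic = (0.0165, 0.0495, -0.0090)
(τ − ω×Iω)/I = (0.5750, -0.4475, -0.2067)
new body rate ω' = (1.5460, -0.3358, 1.0835)
Hamilton product q⊗(0,ω) = (-0.4391577, 1.5793461, -0.6670992, 0.6463649)
updated quaternion q' = (0.9039, 0.3997, 0.1520, 0.0135)

p' = (-1.1600, 2.1960, -0.8880)
q' = (0.9039, 0.3997, 0.1520, 0.0135)
v' = (-2.1387, 1.2747, -1.2707)
ω' = (1.5460, -0.3358, 1.0835)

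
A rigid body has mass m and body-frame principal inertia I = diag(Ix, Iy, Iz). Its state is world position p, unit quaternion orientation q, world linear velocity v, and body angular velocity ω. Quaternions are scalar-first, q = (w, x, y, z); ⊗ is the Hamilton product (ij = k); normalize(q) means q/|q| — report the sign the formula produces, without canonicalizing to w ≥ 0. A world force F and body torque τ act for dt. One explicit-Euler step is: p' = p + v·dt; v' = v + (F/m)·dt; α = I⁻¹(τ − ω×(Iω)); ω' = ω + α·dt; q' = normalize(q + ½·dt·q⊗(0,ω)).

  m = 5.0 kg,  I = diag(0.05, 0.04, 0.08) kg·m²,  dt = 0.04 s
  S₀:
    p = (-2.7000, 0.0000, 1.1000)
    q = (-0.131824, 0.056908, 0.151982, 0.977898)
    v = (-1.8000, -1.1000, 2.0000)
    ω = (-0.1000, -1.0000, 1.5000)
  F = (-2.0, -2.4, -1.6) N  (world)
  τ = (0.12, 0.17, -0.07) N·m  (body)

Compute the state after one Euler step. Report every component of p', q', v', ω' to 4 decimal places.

p' = (-2.7720, -0.0440, 1.1800)
q' = (-0.1579, 0.0812, 0.1509, 0.9725)
v' = (-1.8160, -1.1192, 1.9872)
ω' = (0.0440, -0.8345, 1.4655)

linear accel F/m = (-0.4000, -0.4800, -0.3200)
p + v·dt = (-2.7720, -0.0440, 1.1800)
v' = v + a·dt = (-1.8160, -1.1192, 1.9872)
ω×(Iω) gyroscopic = (-0.0600, 0.0045, -0.0010)
(τ − ω×Iω)/I = (3.6000, 4.1375, -0.8625)
ω' = ω + α·dt = (0.0440, -0.8345, 1.4655)
q⊗(0,ω) = (-1.3091742, 1.2190534, -0.0513278, -0.2394458)
q' = normalize(q + ½dt·q⊗(0,ω)) = (-0.1579, 0.0812, 0.1509, 0.9725)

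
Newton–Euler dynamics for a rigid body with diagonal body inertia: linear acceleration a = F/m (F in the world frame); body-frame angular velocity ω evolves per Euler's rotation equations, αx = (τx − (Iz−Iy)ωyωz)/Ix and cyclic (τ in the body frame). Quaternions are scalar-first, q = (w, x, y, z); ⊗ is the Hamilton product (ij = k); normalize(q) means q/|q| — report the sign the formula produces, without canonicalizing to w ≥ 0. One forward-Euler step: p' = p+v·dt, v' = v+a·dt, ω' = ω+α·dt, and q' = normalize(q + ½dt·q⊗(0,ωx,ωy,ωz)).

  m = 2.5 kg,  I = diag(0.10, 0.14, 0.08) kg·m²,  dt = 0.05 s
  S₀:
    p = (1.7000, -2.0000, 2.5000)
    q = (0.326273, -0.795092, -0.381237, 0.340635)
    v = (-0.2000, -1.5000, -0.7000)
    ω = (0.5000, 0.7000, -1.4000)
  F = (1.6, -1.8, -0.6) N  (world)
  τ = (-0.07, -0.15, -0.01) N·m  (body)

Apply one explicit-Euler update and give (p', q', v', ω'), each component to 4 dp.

p' = (1.6900, -2.0750, 2.4650)
q' = (0.3545, -0.7830, -0.3988, 0.3198)
v' = (-0.1680, -1.5360, -0.7120)
ω' = (0.4356, 0.6514, -1.4150)

gyro term ω×Iω = (0.0588, -0.0140, 0.0140)
angular accel α = (-1.2880, -0.9714, -0.3000)
ω + α·dt = (0.4356, 0.6514, -1.4150)
q⊗(0,ω) = (1.1413009, 0.4584238, -0.7144202, -0.8227281)
updated quaternion q' = (0.3545, -0.7830, -0.3988, 0.3198)
p + v·dt = (1.6900, -2.0750, 2.4650)
v + (F/m)dt = (-0.1680, -1.5360, -0.7120)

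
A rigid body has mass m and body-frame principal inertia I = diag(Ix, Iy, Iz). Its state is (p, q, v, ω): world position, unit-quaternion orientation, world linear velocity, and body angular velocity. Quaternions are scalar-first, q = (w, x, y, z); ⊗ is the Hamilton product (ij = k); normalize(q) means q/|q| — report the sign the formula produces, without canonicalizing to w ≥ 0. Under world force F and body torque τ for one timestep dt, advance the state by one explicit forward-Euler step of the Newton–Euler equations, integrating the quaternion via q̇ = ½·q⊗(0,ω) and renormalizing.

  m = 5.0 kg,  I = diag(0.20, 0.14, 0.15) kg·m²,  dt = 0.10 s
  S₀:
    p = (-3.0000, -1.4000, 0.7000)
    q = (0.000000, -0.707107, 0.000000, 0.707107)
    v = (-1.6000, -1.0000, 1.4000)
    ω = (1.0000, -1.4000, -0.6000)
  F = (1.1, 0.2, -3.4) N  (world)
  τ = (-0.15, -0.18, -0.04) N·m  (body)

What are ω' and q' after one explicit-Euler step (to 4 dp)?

α = I⁻¹(τ − ω×Iω) = (-0.7920, -1.0714, -0.8267)
ω + α·dt = (0.9208, -1.5071, -0.6827)
q⊗(0,ω) = (1.1313712, 0.9899498, 0.2828428, 0.9899498)
q + ½dt·q⊗(0,ω), renormalized = (0.0563, -0.6549, 0.0141, 0.7535)

ω' = (0.9208, -1.5071, -0.6827)
q' = (0.0563, -0.6549, 0.0141, 0.7535)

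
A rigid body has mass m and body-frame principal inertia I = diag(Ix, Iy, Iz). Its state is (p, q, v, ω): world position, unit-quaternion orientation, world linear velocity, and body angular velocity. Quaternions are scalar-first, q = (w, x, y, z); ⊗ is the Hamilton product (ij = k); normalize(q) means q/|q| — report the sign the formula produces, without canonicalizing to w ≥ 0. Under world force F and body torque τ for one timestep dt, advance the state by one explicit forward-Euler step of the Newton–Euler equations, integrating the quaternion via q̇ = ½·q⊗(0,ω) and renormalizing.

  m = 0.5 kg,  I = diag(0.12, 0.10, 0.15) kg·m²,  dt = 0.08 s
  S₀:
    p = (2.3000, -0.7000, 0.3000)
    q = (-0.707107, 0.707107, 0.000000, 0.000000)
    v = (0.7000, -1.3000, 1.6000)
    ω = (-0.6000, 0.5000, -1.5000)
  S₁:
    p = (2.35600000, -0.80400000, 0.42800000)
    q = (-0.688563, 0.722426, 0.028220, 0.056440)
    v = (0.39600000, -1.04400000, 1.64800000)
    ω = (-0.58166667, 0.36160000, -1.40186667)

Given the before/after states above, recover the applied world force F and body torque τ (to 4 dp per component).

F = (-1.9000, 1.6000, 0.3000)
τ = (-0.0100, -0.2000, 0.1900)

v₁ − v₀ = (-0.30400000, 0.25600000, 0.04800000)
m·(v₁−v₀)/dt = (-1.9000, 1.6000, 0.3000)
ω₁ − ω₀ = (0.01833333, -0.13840000, 0.09813333)
τ = I·(Δω/dt) + ω₀×(Iω₀) = (-0.0100, -0.2000, 0.1900)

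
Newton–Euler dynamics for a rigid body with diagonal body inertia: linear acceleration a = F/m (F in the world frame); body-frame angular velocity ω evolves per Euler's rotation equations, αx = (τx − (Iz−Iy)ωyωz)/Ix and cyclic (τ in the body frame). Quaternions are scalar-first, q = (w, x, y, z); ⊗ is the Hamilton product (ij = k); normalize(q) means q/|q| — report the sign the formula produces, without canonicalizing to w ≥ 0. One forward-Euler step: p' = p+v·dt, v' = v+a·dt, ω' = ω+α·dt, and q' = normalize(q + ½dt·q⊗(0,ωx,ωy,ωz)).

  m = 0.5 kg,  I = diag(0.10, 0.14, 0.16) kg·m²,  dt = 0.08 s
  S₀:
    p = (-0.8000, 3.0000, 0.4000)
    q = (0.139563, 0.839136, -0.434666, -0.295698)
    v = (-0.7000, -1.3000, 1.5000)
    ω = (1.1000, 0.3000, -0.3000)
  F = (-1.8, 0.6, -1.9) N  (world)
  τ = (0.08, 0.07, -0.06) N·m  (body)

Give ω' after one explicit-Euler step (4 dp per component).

ω' = (1.1654, 0.3287, -0.3366)

gyro term ω×Iω = (-0.0018, 0.0198, 0.0132)
angular accel α = (0.8180, 0.3586, -0.4575)
ω' = ω + α·dt = (1.1654, 0.3287, -0.3366)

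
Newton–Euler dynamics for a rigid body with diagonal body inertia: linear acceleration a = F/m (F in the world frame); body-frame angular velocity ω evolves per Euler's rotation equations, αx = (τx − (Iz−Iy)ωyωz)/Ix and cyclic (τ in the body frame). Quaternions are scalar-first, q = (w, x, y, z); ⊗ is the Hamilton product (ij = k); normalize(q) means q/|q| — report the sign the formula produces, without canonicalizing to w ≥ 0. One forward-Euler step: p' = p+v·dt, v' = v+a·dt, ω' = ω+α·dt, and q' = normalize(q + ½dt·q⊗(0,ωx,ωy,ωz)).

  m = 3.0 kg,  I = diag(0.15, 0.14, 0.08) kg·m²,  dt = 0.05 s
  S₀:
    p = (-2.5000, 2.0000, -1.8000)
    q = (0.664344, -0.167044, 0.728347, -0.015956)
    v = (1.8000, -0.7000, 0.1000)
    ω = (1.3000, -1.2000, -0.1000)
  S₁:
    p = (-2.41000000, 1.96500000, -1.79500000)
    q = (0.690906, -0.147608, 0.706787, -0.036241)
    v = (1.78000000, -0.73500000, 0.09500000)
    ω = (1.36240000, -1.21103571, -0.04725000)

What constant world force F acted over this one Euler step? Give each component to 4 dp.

v₁ − v₀ = (-0.02000000, -0.03500000, -0.00500000)
applied force F = (-1.2000, -2.1000, -0.3000)

F = (-1.2000, -2.1000, -0.3000)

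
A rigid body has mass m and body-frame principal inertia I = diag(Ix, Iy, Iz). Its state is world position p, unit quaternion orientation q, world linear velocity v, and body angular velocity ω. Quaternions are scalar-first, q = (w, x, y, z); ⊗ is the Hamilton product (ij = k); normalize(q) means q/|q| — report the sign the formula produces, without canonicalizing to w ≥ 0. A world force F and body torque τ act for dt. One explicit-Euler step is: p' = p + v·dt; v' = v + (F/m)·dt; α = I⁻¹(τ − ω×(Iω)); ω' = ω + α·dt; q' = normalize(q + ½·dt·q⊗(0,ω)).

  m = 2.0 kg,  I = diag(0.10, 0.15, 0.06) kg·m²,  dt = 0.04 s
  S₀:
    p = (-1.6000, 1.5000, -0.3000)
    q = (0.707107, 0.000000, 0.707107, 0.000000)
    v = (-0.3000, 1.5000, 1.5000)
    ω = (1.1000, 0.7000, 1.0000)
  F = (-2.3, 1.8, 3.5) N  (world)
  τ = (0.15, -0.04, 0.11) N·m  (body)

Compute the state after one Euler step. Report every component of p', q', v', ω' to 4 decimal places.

ω×(Iω) gyroscopic = (-0.0630, 0.0440, 0.0385)
angular accel α = (2.1300, -0.5600, 1.1917)
ω' = ω + α·dt = (1.1852, 0.6776, 1.0477)
Hamilton product q⊗(0,ω) = (-0.4949749, 1.4849247, 0.4949749, -0.0707107)
q + ½dt·q⊗(0,ω), renormalized = (0.6968, 0.0297, 0.7166, -0.0014)
a = (-1.1500, 0.9000, 1.7500)
p' = p + v·dt = (-1.6120, 1.5600, -0.2400)
v + (F/m)dt = (-0.3460, 1.5360, 1.5700)

p' = (-1.6120, 1.5600, -0.2400)
q' = (0.6968, 0.0297, 0.7166, -0.0014)
v' = (-0.3460, 1.5360, 1.5700)
ω' = (1.1852, 0.6776, 1.0477)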